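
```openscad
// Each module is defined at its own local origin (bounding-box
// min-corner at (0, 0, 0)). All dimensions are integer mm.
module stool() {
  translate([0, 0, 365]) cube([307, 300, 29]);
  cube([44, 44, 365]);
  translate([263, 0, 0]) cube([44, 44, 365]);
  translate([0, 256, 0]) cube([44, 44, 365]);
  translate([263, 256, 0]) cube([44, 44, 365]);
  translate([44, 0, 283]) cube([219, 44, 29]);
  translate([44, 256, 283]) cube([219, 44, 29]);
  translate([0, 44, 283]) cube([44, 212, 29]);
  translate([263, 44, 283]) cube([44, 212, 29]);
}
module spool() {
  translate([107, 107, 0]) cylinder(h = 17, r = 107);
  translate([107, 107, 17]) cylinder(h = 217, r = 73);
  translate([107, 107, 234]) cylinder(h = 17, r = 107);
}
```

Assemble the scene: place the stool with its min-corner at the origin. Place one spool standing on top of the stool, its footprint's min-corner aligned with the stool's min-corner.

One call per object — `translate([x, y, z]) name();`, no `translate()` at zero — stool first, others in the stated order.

stool();
translate([0, 0, 394]) spool();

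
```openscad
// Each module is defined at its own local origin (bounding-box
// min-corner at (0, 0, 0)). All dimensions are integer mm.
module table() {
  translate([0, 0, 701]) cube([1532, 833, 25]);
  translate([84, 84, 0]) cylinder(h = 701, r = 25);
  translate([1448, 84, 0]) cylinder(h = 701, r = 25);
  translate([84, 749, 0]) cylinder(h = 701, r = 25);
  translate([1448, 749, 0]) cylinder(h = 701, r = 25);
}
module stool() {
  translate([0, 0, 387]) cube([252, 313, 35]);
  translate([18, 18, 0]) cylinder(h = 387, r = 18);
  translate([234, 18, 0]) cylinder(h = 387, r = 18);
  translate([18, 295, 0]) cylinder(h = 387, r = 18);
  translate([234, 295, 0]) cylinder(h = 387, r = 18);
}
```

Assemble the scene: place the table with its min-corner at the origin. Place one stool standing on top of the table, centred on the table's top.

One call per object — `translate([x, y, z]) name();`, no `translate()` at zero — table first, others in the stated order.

table();
translate([640, 260, 726]) stool();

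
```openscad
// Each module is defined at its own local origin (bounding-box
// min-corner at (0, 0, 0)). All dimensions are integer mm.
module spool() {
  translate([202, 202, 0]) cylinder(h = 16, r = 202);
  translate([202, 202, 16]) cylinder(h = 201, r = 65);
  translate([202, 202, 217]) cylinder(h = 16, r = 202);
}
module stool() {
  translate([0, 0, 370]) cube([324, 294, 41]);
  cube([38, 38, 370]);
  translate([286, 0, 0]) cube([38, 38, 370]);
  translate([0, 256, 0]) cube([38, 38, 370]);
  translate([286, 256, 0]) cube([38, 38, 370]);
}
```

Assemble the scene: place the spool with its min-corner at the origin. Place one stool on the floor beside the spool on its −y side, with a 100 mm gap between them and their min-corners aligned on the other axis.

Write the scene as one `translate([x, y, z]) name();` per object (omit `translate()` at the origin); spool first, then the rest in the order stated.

spool();
translate([0, -394, 0]) stool();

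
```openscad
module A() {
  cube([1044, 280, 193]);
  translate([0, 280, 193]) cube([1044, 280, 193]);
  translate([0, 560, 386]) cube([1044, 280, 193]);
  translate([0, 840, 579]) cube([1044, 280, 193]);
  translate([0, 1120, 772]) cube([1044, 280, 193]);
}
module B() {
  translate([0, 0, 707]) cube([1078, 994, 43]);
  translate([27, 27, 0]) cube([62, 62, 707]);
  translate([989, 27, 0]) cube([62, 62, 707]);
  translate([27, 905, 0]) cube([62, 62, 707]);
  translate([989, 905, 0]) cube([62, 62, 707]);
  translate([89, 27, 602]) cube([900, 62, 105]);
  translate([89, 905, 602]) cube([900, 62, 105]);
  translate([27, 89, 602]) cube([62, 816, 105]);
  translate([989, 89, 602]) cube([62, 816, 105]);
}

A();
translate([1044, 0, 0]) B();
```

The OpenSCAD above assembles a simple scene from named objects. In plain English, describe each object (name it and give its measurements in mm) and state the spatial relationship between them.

A is a run of 5 identical solid stair steps. Each tread is 1044×280 mm and each step block is 193 mm high. Step 1 rests on the floor; step k is offset from step 1 by (k−1)×280 mm in y and (k−1)×193 mm in z.

B is a table with a 1078×994 mm rectangular top, 43 mm thick, top surface at z = 750 mm, supported by four 62×62 mm square legs, each inset 27 mm from the nearest pair of top edges, running from the floor. Four apron rails, 62 mm thick and 105 mm tall, run between adjacent legs with their top edges flush with the underside of the top and their outer faces flush with the legs' outer faces.

The table is against the staircase's +x side, with their −y faces flush.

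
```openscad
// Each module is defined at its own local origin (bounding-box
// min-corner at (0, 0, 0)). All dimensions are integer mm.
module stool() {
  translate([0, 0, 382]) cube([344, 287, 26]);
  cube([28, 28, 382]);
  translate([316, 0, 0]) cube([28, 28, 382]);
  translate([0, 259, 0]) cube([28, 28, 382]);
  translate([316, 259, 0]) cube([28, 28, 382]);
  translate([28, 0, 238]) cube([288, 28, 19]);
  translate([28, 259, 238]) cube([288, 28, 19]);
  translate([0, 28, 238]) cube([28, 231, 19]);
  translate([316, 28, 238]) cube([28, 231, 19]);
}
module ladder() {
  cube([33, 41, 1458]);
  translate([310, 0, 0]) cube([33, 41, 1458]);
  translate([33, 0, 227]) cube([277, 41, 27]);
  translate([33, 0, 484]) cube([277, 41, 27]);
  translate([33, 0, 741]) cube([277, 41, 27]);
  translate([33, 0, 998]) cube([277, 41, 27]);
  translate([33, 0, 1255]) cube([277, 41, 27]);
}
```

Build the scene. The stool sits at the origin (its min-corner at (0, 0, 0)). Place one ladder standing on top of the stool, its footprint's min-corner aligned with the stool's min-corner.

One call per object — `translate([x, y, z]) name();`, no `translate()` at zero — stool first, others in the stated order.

stool();
translate([0, 0, 408]) ladder();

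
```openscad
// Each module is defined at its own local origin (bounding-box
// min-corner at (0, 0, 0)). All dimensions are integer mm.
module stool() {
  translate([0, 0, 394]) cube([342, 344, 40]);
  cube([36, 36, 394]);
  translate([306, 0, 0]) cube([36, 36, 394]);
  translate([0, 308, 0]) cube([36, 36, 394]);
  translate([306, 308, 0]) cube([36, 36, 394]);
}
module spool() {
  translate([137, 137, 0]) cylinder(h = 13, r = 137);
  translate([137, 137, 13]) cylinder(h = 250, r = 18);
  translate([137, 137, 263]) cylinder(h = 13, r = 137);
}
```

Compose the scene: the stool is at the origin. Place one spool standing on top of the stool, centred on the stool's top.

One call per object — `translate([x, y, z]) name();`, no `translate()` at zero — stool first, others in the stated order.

stool();
translate([34, 35, 434]) spool();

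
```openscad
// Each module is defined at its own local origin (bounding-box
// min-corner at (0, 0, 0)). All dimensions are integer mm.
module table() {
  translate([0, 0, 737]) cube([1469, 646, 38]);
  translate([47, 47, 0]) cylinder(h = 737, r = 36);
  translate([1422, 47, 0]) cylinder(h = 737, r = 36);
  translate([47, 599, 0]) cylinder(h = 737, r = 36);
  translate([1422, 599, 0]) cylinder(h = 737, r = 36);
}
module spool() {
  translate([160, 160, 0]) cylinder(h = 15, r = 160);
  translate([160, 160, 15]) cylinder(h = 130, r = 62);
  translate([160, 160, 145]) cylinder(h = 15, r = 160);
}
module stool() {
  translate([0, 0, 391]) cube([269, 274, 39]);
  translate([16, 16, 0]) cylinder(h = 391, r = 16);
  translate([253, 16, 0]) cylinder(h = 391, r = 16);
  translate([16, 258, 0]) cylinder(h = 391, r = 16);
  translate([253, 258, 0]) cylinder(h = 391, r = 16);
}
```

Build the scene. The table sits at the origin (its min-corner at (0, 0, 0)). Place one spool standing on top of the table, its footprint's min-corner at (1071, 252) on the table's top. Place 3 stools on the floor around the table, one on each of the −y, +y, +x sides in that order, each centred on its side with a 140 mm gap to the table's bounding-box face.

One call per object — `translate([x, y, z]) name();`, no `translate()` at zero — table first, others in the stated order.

table();
translate([1071, 252, 775]) spool();
translate([600, -414, 0]) stool();
translate([600, 786, 0]) stool();
translate([1609, 186, 0]) stool();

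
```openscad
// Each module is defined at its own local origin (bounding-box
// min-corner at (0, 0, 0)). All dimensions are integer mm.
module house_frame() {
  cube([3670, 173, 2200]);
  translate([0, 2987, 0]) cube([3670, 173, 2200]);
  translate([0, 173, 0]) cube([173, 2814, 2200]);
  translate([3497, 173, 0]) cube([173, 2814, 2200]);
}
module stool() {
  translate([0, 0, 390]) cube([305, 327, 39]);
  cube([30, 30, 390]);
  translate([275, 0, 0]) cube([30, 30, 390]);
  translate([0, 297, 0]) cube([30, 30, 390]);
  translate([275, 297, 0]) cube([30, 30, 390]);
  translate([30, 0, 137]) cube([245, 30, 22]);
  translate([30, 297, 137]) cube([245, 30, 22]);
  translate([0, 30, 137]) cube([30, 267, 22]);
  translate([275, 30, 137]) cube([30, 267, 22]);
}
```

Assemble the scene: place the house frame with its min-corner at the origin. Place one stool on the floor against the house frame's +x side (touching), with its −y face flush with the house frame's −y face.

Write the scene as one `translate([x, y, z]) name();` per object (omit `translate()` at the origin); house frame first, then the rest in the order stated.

house_frame();
translate([3670, 0, 0]) stool();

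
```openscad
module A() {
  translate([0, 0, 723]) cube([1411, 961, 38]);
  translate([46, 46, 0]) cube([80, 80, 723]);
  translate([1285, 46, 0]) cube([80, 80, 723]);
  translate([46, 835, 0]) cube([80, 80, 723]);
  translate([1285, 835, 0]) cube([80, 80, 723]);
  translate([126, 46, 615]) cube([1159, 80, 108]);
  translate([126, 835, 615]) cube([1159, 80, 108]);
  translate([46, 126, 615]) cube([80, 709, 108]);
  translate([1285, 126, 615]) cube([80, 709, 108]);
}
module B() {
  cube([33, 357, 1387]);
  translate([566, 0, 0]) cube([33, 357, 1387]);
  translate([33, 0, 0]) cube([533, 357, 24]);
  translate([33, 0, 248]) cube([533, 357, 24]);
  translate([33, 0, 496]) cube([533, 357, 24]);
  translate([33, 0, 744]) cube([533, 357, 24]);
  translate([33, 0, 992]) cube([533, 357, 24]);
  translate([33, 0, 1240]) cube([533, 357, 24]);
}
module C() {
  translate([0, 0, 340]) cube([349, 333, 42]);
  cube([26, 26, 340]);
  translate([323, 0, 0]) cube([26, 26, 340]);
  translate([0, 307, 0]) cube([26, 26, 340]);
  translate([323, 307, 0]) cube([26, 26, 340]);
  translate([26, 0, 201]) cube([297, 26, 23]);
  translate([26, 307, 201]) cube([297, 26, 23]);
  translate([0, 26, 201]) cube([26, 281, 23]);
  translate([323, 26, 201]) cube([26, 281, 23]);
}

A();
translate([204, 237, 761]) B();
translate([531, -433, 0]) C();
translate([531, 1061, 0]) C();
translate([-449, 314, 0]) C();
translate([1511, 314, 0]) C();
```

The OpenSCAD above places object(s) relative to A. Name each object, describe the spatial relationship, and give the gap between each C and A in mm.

A is a table. B is a bookshelf. C is a stool. The bookshelf is on top of the table. Four stools sit around the table at the −y, +y, −x, +x sides. The gap between each stool and the table is 100 mm.

Each stool's nearest face is 100 mm from the table's bounding box.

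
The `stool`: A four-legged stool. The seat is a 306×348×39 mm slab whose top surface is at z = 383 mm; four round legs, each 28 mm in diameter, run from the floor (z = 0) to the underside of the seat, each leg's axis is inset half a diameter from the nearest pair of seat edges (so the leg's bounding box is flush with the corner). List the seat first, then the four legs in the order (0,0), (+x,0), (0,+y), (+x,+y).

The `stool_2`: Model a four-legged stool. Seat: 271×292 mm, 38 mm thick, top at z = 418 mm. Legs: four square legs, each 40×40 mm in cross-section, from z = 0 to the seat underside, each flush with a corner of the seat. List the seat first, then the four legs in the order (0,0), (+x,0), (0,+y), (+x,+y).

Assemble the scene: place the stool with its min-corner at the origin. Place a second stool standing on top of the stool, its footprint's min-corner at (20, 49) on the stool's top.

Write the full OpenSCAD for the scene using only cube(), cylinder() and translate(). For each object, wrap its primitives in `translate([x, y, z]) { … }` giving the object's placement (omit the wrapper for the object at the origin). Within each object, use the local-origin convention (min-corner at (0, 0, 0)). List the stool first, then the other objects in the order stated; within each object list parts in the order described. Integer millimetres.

translate([0, 0, 344]) cube([306, 348, 39]);
translate([14, 14, 0]) cylinder(h = 344, r = 14);
translate([292, 14, 0]) cylinder(h = 344, r = 14);
translate([14, 334, 0]) cylinder(h = 344, r = 14);
translate([292, 334, 0]) cylinder(h = 344, r = 14);
translate([20, 49, 383]) {
  translate([0, 0, 380]) cube([271, 292, 38]);
  cube([40, 40, 380]);
  translate([231, 0, 0]) cube([40, 40, 380]);
  translate([0, 252, 0]) cube([40, 40, 380]);
  translate([231, 252, 0]) cube([40, 40, 380]);
}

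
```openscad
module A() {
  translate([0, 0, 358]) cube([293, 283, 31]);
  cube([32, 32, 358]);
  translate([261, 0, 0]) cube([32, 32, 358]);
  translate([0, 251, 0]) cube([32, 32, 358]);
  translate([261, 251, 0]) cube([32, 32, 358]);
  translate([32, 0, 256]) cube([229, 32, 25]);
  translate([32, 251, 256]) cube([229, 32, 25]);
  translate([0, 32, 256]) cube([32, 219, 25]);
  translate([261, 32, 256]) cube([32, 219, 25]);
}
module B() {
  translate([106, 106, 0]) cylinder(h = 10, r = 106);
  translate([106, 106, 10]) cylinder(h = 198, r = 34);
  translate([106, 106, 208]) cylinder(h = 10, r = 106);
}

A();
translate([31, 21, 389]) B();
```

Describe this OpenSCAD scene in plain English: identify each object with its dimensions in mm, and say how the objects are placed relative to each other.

A is a four-legged stool. The seat is a 293×283×31 mm slab whose top surface is at z = 389 mm; four square legs, each 32×32 mm in cross-section, run from the floor (z = 0) to the underside of the seat, each flush with a corner of the seat. Four stretchers, 32 mm wide and 25 mm tall, connect adjacent legs with their undersides at z = 256 mm, each running between the inner faces of the legs it joins and aligned with the legs' outer faces on the other axis.

B is a spool: two coaxial disc flanges of radius 106 mm and thickness 10 mm, joined by a core cylinder of radius 34 mm and height 198 mm. The lower flange rests on z = 0 and the three cylinders share a vertical axis.

The spool is on top of the stool.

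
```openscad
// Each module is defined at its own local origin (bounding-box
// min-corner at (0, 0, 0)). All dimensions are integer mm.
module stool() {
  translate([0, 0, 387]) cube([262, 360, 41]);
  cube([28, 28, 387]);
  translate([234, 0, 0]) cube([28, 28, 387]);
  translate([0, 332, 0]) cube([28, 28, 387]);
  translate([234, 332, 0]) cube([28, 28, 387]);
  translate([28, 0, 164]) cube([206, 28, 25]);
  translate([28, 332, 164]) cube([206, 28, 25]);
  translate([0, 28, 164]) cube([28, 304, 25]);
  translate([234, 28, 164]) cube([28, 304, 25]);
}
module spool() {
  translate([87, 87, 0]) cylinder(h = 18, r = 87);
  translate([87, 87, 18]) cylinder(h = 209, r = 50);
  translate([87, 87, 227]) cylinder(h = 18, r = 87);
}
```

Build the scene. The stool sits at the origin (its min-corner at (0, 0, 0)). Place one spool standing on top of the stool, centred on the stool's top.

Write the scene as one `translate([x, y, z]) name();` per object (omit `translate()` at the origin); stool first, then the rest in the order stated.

stool();
translate([44, 93, 428]) spool();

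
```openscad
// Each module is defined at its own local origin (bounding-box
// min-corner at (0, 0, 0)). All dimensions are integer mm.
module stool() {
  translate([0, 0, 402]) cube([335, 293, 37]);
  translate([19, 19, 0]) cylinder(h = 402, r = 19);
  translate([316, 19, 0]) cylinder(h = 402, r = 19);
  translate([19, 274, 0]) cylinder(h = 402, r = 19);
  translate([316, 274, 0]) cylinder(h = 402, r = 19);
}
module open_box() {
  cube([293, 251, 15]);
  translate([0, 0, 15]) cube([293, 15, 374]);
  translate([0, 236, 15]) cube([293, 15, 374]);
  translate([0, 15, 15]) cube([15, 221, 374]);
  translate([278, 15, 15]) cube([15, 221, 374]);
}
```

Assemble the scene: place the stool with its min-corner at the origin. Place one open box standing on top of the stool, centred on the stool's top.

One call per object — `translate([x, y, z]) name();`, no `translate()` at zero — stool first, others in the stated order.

stool();
translate([21, 21, 439]) open_box();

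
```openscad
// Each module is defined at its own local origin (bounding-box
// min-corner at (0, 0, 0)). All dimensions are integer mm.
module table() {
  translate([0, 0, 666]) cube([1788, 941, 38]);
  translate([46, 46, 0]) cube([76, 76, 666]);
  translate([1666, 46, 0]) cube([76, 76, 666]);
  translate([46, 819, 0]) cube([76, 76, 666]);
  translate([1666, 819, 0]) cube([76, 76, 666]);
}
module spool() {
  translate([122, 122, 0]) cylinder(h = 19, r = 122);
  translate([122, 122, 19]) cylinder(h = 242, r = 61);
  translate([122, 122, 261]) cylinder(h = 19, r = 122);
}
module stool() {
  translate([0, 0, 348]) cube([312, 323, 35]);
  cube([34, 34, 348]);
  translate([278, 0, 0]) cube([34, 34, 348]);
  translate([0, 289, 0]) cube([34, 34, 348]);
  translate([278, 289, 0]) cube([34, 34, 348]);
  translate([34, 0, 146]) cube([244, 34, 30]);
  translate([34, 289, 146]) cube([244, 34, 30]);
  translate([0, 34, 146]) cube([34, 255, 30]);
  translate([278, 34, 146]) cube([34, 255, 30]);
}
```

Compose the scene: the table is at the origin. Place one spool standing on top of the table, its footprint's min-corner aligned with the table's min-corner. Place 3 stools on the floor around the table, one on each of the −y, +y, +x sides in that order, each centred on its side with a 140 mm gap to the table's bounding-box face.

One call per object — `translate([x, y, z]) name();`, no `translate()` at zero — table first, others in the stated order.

table();
translate([0, 0, 704]) spool();
translate([738, -463, 0]) stool();
translate([738, 1081, 0]) stool();
translate([1928, 309, 0]) stool();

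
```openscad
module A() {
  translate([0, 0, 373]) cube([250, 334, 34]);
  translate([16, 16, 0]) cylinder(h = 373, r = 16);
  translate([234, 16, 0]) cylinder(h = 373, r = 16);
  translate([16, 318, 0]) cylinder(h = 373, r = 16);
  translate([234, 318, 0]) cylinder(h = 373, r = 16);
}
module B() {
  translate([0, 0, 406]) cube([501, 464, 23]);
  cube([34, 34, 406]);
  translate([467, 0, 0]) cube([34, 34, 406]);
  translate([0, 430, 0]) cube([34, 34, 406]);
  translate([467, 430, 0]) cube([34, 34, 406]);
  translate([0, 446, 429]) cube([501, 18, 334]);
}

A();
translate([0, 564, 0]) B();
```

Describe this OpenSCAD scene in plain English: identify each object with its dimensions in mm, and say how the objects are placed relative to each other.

A is a four-legged stool. The seat is 250×334 mm, 34 mm thick, top at z = 407 mm. It stands on four round legs, each 32 mm in diameter, from z = 0 to the seat underside, each leg's axis is inset half a diameter from the nearest pair of seat edges (so the leg's bounding box is flush with the corner).

B is a chair: 501×464 mm seat, 23 mm thick, top at z = 429 mm, on four 34 mm square corner legs flush with the seat edges. A 18 mm thick backrest slab spans the full seat width, extending 334 mm above the seat top, its back face flush with the seat's +y edge.

The chair is on the floor beside the stool on its +y side.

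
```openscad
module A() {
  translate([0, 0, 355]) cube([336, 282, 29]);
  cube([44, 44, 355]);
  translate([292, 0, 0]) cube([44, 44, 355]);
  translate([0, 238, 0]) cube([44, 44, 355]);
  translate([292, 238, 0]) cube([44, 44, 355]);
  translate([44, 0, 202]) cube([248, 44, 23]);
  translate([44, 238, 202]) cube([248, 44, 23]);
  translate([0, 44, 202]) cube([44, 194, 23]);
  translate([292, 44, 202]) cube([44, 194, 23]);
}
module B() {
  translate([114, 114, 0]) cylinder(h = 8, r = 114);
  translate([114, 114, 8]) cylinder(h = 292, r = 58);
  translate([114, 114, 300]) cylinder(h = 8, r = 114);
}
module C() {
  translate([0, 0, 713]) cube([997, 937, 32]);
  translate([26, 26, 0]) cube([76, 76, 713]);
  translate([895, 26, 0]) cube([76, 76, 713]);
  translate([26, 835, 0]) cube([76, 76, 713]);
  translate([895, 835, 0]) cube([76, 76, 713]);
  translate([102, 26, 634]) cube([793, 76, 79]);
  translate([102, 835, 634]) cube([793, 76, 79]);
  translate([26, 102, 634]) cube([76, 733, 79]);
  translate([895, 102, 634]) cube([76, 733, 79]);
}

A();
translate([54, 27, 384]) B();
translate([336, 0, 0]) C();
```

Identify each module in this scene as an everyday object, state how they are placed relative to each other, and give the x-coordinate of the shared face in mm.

A is a stool. B is a spool. C is a table. The spool is on top of the stool, centred. The table is against the stool's +x side, with their −y faces flush. The x-coordinate of the shared face is 336 mm.

The stool's +x face and the table's −x face are both at x = 336 mm.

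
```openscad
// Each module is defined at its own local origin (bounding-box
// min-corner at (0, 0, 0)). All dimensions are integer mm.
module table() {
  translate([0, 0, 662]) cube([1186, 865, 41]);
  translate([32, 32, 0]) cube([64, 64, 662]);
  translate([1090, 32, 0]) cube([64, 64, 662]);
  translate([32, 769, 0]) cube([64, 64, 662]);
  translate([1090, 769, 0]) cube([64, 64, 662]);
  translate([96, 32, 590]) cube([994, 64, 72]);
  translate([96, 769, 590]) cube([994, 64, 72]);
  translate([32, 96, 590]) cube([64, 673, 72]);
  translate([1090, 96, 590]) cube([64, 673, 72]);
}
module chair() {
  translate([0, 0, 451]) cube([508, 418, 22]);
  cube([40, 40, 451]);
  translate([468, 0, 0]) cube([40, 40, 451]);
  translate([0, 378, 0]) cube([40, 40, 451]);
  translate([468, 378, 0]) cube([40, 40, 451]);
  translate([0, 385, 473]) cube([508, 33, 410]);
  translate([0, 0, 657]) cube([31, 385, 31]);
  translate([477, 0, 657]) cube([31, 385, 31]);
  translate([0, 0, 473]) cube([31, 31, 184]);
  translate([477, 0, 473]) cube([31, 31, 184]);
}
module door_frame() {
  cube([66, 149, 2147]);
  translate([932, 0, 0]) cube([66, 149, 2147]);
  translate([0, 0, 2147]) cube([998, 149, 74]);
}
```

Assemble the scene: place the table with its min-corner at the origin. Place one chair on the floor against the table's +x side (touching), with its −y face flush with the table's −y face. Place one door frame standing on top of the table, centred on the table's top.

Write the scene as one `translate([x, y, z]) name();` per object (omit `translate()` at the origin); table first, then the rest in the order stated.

table();
translate([1186, 0, 0]) chair();
translate([94, 358, 703]) door_frame();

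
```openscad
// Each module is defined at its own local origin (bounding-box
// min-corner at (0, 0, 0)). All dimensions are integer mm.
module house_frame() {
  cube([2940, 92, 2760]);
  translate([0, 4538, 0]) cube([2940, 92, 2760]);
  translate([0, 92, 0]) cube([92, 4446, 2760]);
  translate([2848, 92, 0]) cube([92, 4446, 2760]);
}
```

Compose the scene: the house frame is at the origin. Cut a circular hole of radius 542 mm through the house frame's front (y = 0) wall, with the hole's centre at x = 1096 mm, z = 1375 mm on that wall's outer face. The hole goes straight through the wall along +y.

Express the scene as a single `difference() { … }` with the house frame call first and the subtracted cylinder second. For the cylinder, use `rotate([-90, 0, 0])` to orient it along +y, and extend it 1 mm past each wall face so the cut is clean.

difference() {
  house_frame();
  translate([1096, -1, 1375]) rotate([-90, 0, 0]) cylinder(h = 94, r = 542);
}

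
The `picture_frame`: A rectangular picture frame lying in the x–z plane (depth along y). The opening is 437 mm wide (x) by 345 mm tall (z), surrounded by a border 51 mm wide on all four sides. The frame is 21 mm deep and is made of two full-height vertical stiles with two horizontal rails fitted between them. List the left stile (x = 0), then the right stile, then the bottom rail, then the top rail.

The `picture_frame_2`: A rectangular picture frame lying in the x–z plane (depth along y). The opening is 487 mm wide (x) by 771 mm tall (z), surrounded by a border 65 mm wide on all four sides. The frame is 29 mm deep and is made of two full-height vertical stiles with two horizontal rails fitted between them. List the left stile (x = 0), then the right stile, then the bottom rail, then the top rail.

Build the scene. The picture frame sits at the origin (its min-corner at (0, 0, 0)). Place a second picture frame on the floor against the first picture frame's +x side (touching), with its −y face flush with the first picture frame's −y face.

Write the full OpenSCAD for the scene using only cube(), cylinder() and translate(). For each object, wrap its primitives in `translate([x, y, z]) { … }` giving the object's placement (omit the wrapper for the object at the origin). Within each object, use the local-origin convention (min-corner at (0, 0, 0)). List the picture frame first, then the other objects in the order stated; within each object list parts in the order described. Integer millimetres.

cube([51, 21, 447]);
translate([488, 0, 0]) cube([51, 21, 447]);
translate([51, 0, 0]) cube([437, 21, 51]);
translate([51, 0, 396]) cube([437, 21, 51]);
translate([539, 0, 0]) {
  cube([65, 29, 901]);
  translate([552, 0, 0]) cube([65, 29, 901]);
  translate([65, 0, 0]) cube([487, 29, 65]);
  translate([65, 0, 836]) cube([487, 29, 65]);
}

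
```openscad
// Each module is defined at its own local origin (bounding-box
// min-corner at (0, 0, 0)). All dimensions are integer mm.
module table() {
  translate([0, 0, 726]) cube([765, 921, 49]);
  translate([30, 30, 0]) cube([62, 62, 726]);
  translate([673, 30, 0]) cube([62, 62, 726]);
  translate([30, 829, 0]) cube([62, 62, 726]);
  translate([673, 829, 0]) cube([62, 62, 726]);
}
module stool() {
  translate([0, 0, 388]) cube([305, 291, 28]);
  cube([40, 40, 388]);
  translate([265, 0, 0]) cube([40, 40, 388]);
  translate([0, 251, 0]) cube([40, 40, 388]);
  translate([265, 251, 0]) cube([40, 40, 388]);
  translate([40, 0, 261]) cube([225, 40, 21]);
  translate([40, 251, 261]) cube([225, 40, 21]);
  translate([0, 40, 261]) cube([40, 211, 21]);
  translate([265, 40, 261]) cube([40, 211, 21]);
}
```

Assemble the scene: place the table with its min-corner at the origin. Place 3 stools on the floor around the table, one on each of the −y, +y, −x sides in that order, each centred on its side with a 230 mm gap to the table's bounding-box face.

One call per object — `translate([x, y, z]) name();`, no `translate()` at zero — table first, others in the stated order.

table();
translate([230, -521, 0]) stool();
translate([230, 1151, 0]) stool();
translate([-535, 315, 0]) stool();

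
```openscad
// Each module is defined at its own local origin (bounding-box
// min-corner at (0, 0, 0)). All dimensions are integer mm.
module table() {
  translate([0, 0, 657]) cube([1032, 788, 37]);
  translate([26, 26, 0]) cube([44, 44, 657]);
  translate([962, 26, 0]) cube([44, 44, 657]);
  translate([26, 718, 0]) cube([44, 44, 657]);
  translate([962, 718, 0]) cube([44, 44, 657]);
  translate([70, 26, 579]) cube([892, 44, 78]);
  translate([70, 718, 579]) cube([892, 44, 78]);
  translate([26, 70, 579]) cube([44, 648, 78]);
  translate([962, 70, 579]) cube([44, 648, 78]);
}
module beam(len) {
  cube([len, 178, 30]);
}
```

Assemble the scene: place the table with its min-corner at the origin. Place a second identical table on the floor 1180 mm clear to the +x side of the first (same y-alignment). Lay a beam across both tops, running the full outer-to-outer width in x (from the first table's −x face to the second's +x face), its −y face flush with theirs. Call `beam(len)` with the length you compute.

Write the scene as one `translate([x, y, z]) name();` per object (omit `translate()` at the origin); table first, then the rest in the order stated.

table();
translate([2212, 0, 0]) table();
translate([0, 0, 694]) beam(3244);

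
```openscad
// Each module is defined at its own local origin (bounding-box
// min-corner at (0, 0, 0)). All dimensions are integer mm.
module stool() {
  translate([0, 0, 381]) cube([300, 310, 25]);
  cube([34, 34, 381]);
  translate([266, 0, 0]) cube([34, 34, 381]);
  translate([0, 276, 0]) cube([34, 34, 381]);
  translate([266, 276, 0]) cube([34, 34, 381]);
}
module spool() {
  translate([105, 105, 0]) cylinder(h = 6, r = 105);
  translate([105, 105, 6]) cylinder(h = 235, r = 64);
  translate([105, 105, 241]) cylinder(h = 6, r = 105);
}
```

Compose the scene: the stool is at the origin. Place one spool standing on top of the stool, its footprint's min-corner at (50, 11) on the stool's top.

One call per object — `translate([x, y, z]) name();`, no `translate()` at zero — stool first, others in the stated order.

stool();
translate([50, 11, 406]) spool();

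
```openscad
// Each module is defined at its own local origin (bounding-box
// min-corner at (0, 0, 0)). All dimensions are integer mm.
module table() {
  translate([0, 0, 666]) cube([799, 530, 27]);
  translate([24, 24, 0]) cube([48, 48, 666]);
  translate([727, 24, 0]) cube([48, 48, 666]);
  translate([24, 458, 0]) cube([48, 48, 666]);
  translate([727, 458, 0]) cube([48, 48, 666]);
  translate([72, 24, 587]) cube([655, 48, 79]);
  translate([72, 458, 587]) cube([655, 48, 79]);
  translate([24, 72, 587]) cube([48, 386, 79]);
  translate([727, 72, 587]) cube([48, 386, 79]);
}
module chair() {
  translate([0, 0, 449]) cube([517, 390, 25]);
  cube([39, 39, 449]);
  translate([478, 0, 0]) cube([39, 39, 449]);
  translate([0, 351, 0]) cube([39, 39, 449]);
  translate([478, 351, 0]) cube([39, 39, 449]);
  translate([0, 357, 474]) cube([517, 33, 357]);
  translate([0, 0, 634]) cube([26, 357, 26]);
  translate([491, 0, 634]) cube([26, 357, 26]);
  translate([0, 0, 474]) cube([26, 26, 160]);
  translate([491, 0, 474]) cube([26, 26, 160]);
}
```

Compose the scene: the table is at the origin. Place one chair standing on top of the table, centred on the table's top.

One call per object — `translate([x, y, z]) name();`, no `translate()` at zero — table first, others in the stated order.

table();
translate([141, 70, 693]) chair();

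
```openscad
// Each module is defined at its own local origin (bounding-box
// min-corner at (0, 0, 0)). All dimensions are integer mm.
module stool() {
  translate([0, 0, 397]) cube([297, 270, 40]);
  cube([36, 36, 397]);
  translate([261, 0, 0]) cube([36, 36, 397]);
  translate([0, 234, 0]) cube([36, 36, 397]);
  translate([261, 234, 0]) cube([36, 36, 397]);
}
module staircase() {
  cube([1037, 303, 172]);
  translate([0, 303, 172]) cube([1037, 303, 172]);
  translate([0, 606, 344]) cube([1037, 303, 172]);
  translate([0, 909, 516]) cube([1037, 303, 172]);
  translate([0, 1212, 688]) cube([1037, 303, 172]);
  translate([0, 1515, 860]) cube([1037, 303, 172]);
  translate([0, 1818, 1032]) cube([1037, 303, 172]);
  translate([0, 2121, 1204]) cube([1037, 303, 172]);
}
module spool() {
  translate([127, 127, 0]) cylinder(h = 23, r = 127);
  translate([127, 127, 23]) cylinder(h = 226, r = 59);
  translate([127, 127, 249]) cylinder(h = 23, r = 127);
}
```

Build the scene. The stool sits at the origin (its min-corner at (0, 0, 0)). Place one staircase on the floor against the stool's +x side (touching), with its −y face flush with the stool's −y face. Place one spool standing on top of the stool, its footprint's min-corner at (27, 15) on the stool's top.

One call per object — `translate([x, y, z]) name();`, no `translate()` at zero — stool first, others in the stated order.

stool();
translate([297, 0, 0]) staircase();
translate([27, 15, 437]) spool();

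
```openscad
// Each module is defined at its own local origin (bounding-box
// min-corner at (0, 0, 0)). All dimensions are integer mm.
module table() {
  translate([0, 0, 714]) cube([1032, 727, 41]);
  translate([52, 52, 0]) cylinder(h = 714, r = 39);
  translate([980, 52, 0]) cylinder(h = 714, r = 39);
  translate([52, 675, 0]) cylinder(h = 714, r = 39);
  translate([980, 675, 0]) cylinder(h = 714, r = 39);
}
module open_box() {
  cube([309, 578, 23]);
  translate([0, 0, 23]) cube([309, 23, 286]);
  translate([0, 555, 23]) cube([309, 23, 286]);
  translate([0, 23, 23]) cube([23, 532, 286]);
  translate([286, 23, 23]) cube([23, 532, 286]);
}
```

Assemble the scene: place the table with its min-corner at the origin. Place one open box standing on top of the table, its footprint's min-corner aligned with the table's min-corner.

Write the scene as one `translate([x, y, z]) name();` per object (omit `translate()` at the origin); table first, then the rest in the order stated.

table();
translate([0, 0, 755]) open_box();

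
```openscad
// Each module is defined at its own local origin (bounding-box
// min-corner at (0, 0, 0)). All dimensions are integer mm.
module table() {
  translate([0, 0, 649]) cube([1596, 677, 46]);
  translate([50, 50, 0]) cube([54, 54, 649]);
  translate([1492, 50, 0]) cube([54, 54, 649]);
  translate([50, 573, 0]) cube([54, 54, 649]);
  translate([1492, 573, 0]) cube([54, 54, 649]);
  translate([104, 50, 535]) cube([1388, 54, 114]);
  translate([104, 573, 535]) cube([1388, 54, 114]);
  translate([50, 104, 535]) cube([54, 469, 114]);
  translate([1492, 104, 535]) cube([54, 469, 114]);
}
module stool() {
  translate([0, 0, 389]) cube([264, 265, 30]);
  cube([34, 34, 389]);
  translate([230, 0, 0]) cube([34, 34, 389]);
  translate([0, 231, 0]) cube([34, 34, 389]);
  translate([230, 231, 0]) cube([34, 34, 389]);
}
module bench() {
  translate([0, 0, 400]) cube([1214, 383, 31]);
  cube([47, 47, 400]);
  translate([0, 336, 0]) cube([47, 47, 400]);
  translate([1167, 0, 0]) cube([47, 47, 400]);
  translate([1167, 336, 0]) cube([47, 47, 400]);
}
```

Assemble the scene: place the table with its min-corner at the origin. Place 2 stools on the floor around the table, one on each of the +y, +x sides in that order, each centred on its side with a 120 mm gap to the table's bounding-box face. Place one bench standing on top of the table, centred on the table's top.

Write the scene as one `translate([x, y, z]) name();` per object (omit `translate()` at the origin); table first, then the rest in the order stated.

table();
translate([666, 797, 0]) stool();
translate([1716, 206, 0]) stool();
translate([191, 147, 695]) bench();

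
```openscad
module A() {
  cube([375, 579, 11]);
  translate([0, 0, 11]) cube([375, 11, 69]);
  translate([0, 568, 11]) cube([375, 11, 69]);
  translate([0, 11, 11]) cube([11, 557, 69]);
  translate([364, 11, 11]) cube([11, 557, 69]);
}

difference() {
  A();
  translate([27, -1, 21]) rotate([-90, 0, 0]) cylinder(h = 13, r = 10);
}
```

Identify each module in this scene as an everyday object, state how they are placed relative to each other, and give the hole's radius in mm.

A is an open box. The open box has a circular hole through its front wall. The hole's radius is 10 mm.

The subtracted cylinder has r = 10 mm.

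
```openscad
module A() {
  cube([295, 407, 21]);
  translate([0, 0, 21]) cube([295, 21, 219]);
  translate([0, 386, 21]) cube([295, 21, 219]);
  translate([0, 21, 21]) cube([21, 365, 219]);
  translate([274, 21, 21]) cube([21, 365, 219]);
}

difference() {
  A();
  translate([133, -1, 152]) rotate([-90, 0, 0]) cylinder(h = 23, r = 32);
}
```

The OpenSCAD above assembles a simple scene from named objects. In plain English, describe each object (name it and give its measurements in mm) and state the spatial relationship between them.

A is an open storage box with external size 295×407×240 mm and wall thickness 21 mm (the base is also 21 mm thick). The base covers the whole footprint; the four walls stand on the base, with the y-facing walls full-width and the x-facing walls fitting between their inner faces.

The open box has a circular hole of radius 32 mm through its front wall, centred at (x = 133, z = 152).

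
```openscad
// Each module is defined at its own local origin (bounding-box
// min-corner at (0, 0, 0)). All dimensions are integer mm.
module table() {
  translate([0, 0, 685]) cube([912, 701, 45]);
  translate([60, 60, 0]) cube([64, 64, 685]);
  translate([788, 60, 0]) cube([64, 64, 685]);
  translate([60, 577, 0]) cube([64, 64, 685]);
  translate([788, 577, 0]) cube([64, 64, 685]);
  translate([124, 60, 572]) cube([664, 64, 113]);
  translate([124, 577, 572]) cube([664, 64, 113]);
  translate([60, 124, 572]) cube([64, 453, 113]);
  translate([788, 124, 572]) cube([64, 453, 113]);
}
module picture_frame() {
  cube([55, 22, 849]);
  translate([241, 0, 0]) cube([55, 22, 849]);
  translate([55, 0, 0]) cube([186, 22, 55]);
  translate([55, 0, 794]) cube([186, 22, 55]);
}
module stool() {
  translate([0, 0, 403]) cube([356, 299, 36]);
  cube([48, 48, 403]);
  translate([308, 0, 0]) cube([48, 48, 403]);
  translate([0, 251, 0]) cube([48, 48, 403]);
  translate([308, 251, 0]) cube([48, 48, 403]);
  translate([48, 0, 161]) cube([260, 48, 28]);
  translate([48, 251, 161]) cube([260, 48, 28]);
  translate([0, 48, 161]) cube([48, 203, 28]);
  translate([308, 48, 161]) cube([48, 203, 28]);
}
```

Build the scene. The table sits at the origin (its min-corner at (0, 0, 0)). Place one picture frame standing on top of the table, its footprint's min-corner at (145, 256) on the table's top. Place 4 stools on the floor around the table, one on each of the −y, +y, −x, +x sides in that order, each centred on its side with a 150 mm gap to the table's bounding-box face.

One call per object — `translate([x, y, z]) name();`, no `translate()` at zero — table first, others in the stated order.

table();
translate([145, 256, 730]) picture_frame();
translate([278, -449, 0]) stool();
translate([278, 851, 0]) stool();
translate([-506, 201, 0]) stool();
translate([1062, 201, 0]) stool();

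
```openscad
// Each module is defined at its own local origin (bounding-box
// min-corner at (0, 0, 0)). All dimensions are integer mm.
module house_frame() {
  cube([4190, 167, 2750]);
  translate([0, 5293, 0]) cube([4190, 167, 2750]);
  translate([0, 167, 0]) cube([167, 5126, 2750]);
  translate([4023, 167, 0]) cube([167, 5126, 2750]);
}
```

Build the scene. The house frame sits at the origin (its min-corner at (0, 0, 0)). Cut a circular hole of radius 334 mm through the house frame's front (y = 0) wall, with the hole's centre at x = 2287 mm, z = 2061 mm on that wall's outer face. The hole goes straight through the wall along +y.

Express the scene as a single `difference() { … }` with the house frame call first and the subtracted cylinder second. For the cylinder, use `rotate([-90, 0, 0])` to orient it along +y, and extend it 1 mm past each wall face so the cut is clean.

difference() {
  house_frame();
  translate([2287, -1, 2061]) rotate([-90, 0, 0]) cylinder(h = 169, r = 334);
}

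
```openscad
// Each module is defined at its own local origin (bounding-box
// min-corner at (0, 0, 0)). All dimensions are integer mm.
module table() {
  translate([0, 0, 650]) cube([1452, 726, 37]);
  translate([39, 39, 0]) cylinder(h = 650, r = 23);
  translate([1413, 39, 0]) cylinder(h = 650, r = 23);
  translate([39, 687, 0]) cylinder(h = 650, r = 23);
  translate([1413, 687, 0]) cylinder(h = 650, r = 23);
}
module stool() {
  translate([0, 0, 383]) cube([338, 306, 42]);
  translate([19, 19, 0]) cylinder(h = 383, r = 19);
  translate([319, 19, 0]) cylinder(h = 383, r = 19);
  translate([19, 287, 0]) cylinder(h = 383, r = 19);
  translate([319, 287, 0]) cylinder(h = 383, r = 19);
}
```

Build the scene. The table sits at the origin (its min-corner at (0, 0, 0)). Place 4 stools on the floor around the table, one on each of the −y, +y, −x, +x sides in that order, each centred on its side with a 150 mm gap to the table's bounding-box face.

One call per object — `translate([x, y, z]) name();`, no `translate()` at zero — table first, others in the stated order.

table();
translate([557, -456, 0]) stool();
translate([557, 876, 0]) stool();
translate([-488, 210, 0]) stool();
translate([1602, 210, 0]) stool();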